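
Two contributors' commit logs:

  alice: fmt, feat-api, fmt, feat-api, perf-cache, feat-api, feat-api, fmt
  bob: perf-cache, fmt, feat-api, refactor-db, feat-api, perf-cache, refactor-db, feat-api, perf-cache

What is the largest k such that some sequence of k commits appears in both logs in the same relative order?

5

Match fmt at alice[1]=bob[2], then feat-api at alice[2]=bob[3], then feat-api at alice[4]=bob[5], then perf-cache at alice[5]=bob[6], then feat-api at alice[6]=bob[8] — 5 commits in the same relative order in both, and the DP table's final entry dp[8][9] is also 5, so no common subsequence is longer.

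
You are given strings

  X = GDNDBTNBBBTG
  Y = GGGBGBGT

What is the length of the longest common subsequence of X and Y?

Pick G [1,3] → B [5,4] → B [8,6] → T [11,8]; all 4 characters appear in both, in order. dp[12][8] = 4 confirms this is the maximum.

4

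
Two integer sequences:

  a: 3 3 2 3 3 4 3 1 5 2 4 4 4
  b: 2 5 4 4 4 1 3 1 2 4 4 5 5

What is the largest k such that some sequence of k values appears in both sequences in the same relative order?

7

One common subsequence of length 7: 2 [3,1]; then 4 [6,5]; then 3 [7,7]; then 1 [8,8]; then 2 [10,9]; then 4 [11,10]; then 4 [12,11]. Since dp[13][13] = 7, nothing longer is possible.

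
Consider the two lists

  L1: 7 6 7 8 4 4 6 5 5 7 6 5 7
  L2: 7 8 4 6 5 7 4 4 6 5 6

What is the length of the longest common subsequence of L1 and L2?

Pick 7 [1,1] → 6 [2,4] → 7 [3,6] → 4 [5,7] → 4 [6,8] → 6 [7,9] → 5 [9,10] → 6 [11,11]; all 8 values appear in both, in order. The LCS DP gives dp[13][11] = 8, so this is optimal.

8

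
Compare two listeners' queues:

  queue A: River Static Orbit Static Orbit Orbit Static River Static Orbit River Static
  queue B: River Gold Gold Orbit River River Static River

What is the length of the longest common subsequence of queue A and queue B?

5

Match River at queue A[1]=queue B[1]; then Orbit at queue A[3]=queue B[4]; then River at queue A[8]=queue B[6]; then Static at queue A[9]=queue B[7]; then River at queue A[11]=queue B[8] — 5 songs in the same relative order in both, and the DP table's final entry dp[12][8] is also 5, so no common subsequence is longer.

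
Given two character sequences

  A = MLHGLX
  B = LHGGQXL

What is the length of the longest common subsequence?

4

Taking L (A #2, B #1), then H (A #3, B #2), then G (A #4, B #4), then L (A #5, B #7) gives a common subsequence of length 4. dp[6][7] = 4 confirms this is the maximum.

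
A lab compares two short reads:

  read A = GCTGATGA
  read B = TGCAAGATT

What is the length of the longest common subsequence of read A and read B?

5

Match G (read A #1, read B #2), then C (read A #2, read B #3), then G (read A #4, read B #6), then A (read A #5, read B #7), then T (read A #6, read B #9) — 5 bases in the same relative order in both. Since dp[8][9] = 5, nothing longer is possible.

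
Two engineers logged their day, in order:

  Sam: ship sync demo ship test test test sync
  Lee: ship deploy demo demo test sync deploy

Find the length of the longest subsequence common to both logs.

One common subsequence of length 4: ship (Sam #1, Lee #1), then demo (Sam #3, Lee #4), then test (Sam #7, Lee #5), then sync (Sam #8, Lee #6), and the DP table's final entry dp[8][7] is also 4, so no common subsequence is longer.

4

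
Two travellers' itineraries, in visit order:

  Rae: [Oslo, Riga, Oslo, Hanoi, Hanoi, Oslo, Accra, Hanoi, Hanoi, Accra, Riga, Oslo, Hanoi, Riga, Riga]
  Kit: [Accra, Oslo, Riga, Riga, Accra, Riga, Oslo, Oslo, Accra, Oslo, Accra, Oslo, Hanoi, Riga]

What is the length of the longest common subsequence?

Match Oslo [1,2]; then Riga [2,6]; then Oslo [3,7]; then Oslo [6,8]; then Accra [7,9]; then Accra [10,11]; then Oslo [12,12]; then Hanoi [13,13]; then Riga [15,14] — 9 stops in the same relative order in both. The LCS DP gives dp[15][14] = 9, so this is optimal.

9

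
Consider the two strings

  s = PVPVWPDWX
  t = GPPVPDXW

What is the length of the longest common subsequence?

Pick P [1,2]; then P [3,3]; then V [4,4]; then P [6,5]; then D [7,6]; then W [8,8]; all 6 characters appear in both, in order. dp[9][8] = 6 confirms this is the maximum.

6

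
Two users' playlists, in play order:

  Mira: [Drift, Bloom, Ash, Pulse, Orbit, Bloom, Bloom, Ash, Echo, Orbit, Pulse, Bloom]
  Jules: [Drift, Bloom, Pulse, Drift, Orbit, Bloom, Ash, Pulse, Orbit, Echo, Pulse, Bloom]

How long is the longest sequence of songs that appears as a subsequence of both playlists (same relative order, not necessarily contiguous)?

9

Taking Drift (Mira #1, Jules #1), then Bloom (Mira #2, Jules #2), then Pulse (Mira #4, Jules #3), then Orbit (Mira #5, Jules #5), then Bloom (Mira #7, Jules #6), then Ash (Mira #8, Jules #7), then Echo (Mira #9, Jules #10), then Pulse (Mira #11, Jules #11), then Bloom (Mira #12, Jules #12) gives a common subsequence of length 9. dp[12][12] = 9 confirms this is the maximum.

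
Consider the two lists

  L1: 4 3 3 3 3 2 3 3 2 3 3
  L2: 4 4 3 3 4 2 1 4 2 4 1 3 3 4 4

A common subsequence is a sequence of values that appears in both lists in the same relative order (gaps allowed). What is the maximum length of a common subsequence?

7

One common subsequence of length 7: 4 [1,2], 3 [2,3], 3 [3,4], 2 [6,6], 2 [9,9], 3 [10,12], 3 [11,13], and the DP table's final entry dp[11][15] is also 7, so no common subsequence is longer.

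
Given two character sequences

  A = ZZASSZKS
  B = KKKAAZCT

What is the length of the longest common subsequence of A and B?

Let dp[i][j] be the LCS length of the first i characters of A and the first j characters of B. dp[i][j] = dp[i-1][j-1]+1 when the i-th and j-th characters match, else max(dp[i-1][j], dp[i][j-1]).
    ·  K  K  K  A  A  Z  C  T
 ·  0  0  0  0  0  0  0  0  0
 Z  0  0  0  0  0  0  1  1  1
 Z  0  0  0  0  0  0  1  1  1
 A  0  0  0  0  1  1  1  1  1
 S  0  0  0  0  1  1  1  1  1
 S  0  0  0  0  1  1  1  1  1
 Z  0  0  0  0  1  1  2  2  2
 K  0  1  1  1  1  1  2  2  2
 S  0  1  1  1  1  1  2  2  2
dp[8][8] = 2. One LCS (by backtracking along matches): AZ.

2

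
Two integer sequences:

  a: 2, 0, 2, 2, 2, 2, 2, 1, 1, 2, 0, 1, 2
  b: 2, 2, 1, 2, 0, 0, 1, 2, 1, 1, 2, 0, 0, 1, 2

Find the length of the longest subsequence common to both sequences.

10

Taking 2 [1,1], 2 [3,2], 2 [4,4], 2 [7,8], 1 [8,9], 1 [9,10], 2 [10,11], 0 [11,13], 1 [12,14], 2 [13,15] gives a common subsequence of length 10. dp[13][15] = 10 confirms this is the maximum.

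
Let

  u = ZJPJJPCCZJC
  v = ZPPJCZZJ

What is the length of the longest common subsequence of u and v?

Match Z (u #1, v #1), then P (u #3, v #3), then J (u #5, v #4), then C (u #7, v #5), then Z (u #9, v #7), then J (u #10, v #8) — 6 characters in the same relative order in both. dp[11][8] = 6 confirms this is the maximum.

6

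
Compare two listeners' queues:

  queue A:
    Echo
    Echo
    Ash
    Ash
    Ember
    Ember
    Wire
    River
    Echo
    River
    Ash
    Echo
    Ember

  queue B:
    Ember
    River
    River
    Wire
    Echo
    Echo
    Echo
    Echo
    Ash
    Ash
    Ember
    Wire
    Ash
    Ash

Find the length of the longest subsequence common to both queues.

Pick Echo at queue A[1]=queue B[7] → Echo at queue A[2]=queue B[8] → Ash at queue A[3]=queue B[9] → Ash at queue A[4]=queue B[10] → Ember at queue A[6]=queue B[11] → Wire at queue A[7]=queue B[12] → Ash at queue A[11]=queue B[14]; all 7 songs appear in both, in order, and the DP table's final entry dp[13][14] is also 7, so no common subsequence is longer.

7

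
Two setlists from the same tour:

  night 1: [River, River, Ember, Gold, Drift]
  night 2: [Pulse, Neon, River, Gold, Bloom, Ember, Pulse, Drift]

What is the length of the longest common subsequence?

Taking River at night 1[1]=night 2[3], then Ember at night 1[3]=night 2[6], then Drift at night 1[5]=night 2[8] gives a common subsequence of length 3. Since dp[5][8] = 3, nothing longer is possible.

3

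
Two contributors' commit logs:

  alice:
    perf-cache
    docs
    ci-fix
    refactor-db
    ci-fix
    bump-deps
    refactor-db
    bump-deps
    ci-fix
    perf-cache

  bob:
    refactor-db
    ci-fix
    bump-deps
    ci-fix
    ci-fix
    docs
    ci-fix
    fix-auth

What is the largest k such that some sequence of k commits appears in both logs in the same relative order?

Taking refactor-db at alice[4]=bob[1] → ci-fix at alice[5]=bob[2] → bump-deps at alice[6]=bob[3] → ci-fix at alice[9]=bob[7] gives a common subsequence of length 4. Since dp[10][8] = 4, nothing longer is possible.

4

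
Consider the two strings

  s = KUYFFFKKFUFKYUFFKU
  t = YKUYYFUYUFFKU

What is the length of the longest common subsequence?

11

One common subsequence of length 11: K (s #1, t #2) → U (s #2, t #3) → Y (s #3, t #5) → F (s #9, t #6) → U (s #10, t #7) → Y (s #13, t #8) → U (s #14, t #9) → F (s #15, t #10) → F (s #16, t #11) → K (s #17, t #12) → U (s #18, t #13), and the DP table's final entry dp[18][13] is also 11, so no common subsequence is longer.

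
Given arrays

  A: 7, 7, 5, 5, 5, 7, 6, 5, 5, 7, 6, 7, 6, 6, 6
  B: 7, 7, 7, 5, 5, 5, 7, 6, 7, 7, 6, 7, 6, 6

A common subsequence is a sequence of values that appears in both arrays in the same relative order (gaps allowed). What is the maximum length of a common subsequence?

Match 7 (A #1, B #2), 7 (A #2, B #3), 5 (A #3, B #4), 5 (A #4, B #5), 5 (A #5, B #6), 7 (A #6, B #7), 6 (A #7, B #8), 7 (A #10, B #10), 6 (A #11, B #11), 7 (A #12, B #12), 6 (A #14, B #13), 6 (A #15, B #14) — 12 values in the same relative order in both. The LCS DP gives dp[15][14] = 12, so this is optimal.

12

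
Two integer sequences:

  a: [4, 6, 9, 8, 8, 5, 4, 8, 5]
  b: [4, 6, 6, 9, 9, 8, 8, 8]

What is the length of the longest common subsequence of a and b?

Let dp[i][j] be the LCS length of the first i values of a and the first j values of b. dp[i][j] = dp[i-1][j-1]+1 when the i-th and j-th values match, else max(dp[i-1][j], dp[i][j-1]).
    ·  4  6  6  9  9  8  8  8
 ·  0  0  0  0  0  0  0  0  0
 4  0  1  1  1  1  1  1  1  1
 6  0  1  2  2  2  2  2  2  2
 9  0  1  2  2  3  3  3  3  3
 8  0  1  2  2  3  3  4  4  4
 8  0  1  2  2  3  3  4  5  5
 5  0  1  2  2  3  3  4  5  5
 4  0  1  2  2  3  3  4  5  5
 8  0  1  2  2  3  3  4  5  6
 5  0  1  2  2  3  3  4  5  6
dp[9][8] = 6. One LCS (by backtracking along matches): 4, 6, 9, 8, 8, 8.

6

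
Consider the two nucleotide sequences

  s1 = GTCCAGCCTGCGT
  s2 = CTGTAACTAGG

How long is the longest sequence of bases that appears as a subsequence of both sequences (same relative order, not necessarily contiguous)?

7

Taking G [1,3]; then T [2,4]; then A [5,6]; then C [8,7]; then T [9,8]; then G [10,10]; then G [12,11] gives a common subsequence of length 7. The LCS DP gives dp[13][11] = 7, so this is optimal.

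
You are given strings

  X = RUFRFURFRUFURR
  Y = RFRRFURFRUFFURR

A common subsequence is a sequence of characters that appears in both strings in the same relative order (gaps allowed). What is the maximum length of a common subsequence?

Taking R [1,1], then F [3,2], then R [4,4], then F [5,5], then U [6,6], then R [7,7], then F [8,8], then R [9,9], then U [10,10], then F [11,12], then U [12,13], then R [13,14], then R [14,15] gives a common subsequence of length 13. Since dp[14][15] = 13, nothing longer is possible.

13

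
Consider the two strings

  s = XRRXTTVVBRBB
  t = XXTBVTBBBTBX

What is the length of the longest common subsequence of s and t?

Let dp[i][j] be the LCS length of the first i characters of s and the first j characters of t. dp[i][j] = dp[i-1][j-1]+1 when the i-th and j-th characters match, else max(dp[i-1][j], dp[i][j-1]).
    ·  X  X  T  B  V  T  B  B  B  T  B  X
 ·  0  0  0  0  0  0  0  0  0  0  0  0  0
 X  0  1  1  1  1  1  1  1  1  1  1  1  1
 R  0  1  1  1  1  1  1  1  1  1  1  1  1
 R  0  1  1  1  1  1  1  1  1  1  1  1  1
 X  0  1  2  2  2  2  2  2  2  2  2  2  2
 T  0  1  2  3  3  3  3  3  3  3  3  3  3
 T  0  1  2  3  3  3  4  4  4  4  4  4  4
 V  0  1  2  3  3  4  4  4  4  4  4  4  4
 V  0  1  2  3  3  4  4  4  4  4  4  4  4
 B  0  1  2  3  4  4  4  5  5  5  5  5  5
 R  0  1  2  3  4  4  4  5  5  5  5  5  5
 B  0  1  2  3  4  4  4  5  6  6  6  6  6
 B  0  1  2  3  4  4  4  5  6  7  7  7  7
dp[12][12] = 7. One LCS (by backtracking along matches): XXTTBBB.

7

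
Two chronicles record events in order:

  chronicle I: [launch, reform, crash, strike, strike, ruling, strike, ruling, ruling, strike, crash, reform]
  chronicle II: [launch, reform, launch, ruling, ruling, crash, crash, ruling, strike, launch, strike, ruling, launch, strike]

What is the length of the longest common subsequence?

Taking launch (chronicle I #1, chronicle II #1), reform (chronicle I #2, chronicle II #2), crash (chronicle I #3, chronicle II #7), strike (chronicle I #4, chronicle II #9), strike (chronicle I #5, chronicle II #11), ruling (chronicle I #6, chronicle II #12), strike (chronicle I #10, chronicle II #14) gives a common subsequence of length 7. dp[12][14] = 7 confirms this is the maximum.

7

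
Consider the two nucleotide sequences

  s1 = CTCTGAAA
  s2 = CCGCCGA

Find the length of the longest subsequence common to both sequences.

Let dp[i][j] be the LCS length of the first i bases of s1 and the first j bases of s2. dp[i][j] = dp[i-1][j-1]+1 when the i-th and j-th bases match, else max(dp[i-1][j], dp[i][j-1]).
    ·  C  C  G  C  C  G  A
 ·  0  0  0  0  0  0  0  0
 C  0  1  1  1  1  1  1  1
 T  0  1  1  1  1  1  1  1
 C  0  1  2  2  2  2  2  2
 T  0  1  2  2  2  2  2  2
 G  0  1  2  3  3  3  3  3
 A  0  1  2  3  3  3  3  4
 A  0  1  2  3  3  3  3  4
 A  0  1  2  3  3  3  3  4
dp[8][7] = 4. One LCS (by backtracking along matches): CCGA.

4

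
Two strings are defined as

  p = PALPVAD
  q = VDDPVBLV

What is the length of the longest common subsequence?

3

One common subsequence of length 3: P (p #1, q #4), then L (p #3, q #7), then V (p #5, q #8). Since dp[7][8] = 3, nothing longer is possible.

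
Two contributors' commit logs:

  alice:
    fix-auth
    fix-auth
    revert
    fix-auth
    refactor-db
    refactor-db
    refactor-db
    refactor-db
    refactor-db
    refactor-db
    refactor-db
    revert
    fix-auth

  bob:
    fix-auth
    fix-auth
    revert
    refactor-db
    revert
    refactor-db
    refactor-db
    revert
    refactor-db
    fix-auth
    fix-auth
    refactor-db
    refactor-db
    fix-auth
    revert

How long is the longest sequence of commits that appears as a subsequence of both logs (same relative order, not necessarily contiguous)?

Match fix-auth (alice #1, bob #1), then fix-auth (alice #2, bob #2), then revert (alice #3, bob #3), then refactor-db (alice #5, bob #4), then refactor-db (alice #6, bob #6), then refactor-db (alice #7, bob #7), then refactor-db (alice #8, bob #9), then refactor-db (alice #9, bob #12), then refactor-db (alice #10, bob #13), then revert (alice #12, bob #15) — 10 commits in the same relative order in both. dp[13][15] = 10 confirms this is the maximum.

10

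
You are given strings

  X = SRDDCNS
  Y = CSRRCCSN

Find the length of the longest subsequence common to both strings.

One common subsequence of length 4: S at X[1]=Y[2], then R at X[2]=Y[4], then C at X[5]=Y[6], then N at X[6]=Y[8]. dp[7][8] = 4 confirms this is the maximum.

4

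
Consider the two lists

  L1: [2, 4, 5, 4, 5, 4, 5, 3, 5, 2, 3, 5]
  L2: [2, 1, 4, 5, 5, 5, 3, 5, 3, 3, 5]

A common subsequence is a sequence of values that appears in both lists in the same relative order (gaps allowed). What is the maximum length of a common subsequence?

9

One common subsequence of length 9: 2 [1,1], then 4 [2,3], then 5 [3,4], then 5 [5,5], then 5 [7,6], then 3 [8,7], then 5 [9,8], then 3 [11,10], then 5 [12,11]. Since dp[12][11] = 9, nothing longer is possible.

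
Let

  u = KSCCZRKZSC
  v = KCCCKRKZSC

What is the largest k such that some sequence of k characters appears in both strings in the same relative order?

8

Let dp[i][j] be the LCS length of the first i characters of u and the first j characters of v. dp[i][j] = dp[i-1][j-1]+1 when the i-th and j-th characters match, else max(dp[i-1][j], dp[i][j-1]).
    ·  K  C  C  C  K  R  K  Z  S  C
 ·  0  0  0  0  0  0  0  0  0  0  0
 K  0  1  1  1  1  1  1  1  1  1  1
 S  0  1  1  1  1  1  1  1  1  2  2
 C  0  1  2  2  2  2  2  2  2  2  3
 C  0  1  2  3  3  3  3  3  3  3  3
 Z  0  1  2  3  3  3  3  3  4  4  4
 R  0  1  2  3  3  3  4  4  4  4  4
 K  0  1  2  3  3  4  4  5  5  5  5
 Z  0  1  2  3  3  4  4  5  6  6  6
 S  0  1  2  3  3  4  4  5  6  7  7
 C  0  1  2  3  4  4  4  5  6  7  8
dp[10][10] = 8. One LCS (by backtracking along matches): KCCRKZSC.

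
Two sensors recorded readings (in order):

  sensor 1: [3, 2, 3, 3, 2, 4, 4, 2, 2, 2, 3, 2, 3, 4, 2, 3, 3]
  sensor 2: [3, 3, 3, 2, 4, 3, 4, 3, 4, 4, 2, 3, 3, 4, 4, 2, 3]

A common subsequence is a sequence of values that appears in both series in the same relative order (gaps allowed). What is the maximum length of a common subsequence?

12

Pick 3 at sensor 1[1]=sensor 2[3], then 2 at sensor 1[2]=sensor 2[4], then 3 at sensor 1[3]=sensor 2[6], then 3 at sensor 1[4]=sensor 2[8], then 4 at sensor 1[6]=sensor 2[9], then 4 at sensor 1[7]=sensor 2[10], then 2 at sensor 1[10]=sensor 2[11], then 3 at sensor 1[11]=sensor 2[12], then 3 at sensor 1[13]=sensor 2[13], then 4 at sensor 1[14]=sensor 2[15], then 2 at sensor 1[15]=sensor 2[16], then 3 at sensor 1[17]=sensor 2[17]; all 12 values appear in both, in order, and the DP table's final entry dp[17][17] is also 12, so no common subsequence is longer.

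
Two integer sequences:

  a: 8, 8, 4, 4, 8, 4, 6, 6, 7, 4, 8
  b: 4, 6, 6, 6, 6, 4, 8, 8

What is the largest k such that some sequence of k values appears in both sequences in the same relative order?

5

Let dp[i][j] be the LCS length of the first i values of a and the first j values of b. dp[i][j] = dp[i-1][j-1]+1 when the i-th and j-th values match, else max(dp[i-1][j], dp[i][j-1]).
    ·  4  6  6  6  6  4  8  8
 ·  0  0  0  0  0  0  0  0  0
 8  0  0  0  0  0  0  0  1  1
 8  0  0  0  0  0  0  0  1  2
 4  0  1  1  1  1  1  1  1  2
 4  0  1  1  1  1  1  2  2  2
 8  0  1  1  1  1  1  2  3  3
 4  0  1  1  1  1  1  2  3  3
 6  0  1  2  2  2  2  2  3  3
 6  0  1  2  3  3  3  3  3  3
 7  0  1  2  3  3  3  3  3  3
 4  0  1  2  3  3  3  4  4  4
 8  0  1  2  3  3  3  4  5  5
dp[11][8] = 5. One LCS (by backtracking along matches): 4, 6, 6, 4, 8.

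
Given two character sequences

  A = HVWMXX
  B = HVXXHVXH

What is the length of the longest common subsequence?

Match H at A[1]=B[1]; then V at A[2]=B[2]; then X at A[5]=B[4]; then X at A[6]=B[7] — 4 characters in the same relative order in both. dp[6][8] = 4 confirms this is the maximum.

4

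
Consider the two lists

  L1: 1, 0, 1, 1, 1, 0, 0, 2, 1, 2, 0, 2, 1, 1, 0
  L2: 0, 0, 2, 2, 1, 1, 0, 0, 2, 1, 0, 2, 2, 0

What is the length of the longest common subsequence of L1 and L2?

One common subsequence of length 10: 0 at L1[2]=L2[2], then 1 at L1[4]=L2[5], then 1 at L1[5]=L2[6], then 0 at L1[6]=L2[7], then 0 at L1[7]=L2[8], then 2 at L1[8]=L2[9], then 1 at L1[9]=L2[10], then 2 at L1[10]=L2[12], then 2 at L1[12]=L2[13], then 0 at L1[15]=L2[14]. Since dp[15][14] = 10, nothing longer is possible.

10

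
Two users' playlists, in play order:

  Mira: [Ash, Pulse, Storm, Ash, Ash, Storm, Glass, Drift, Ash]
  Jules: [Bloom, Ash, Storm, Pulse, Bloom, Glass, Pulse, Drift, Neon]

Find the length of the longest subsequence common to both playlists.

Taking Ash at Mira[1]=Jules[2], then Pulse at Mira[2]=Jules[4], then Glass at Mira[7]=Jules[6], then Drift at Mira[8]=Jules[8] gives a common subsequence of length 4. dp[9][9] = 4 confirms this is the maximum.

4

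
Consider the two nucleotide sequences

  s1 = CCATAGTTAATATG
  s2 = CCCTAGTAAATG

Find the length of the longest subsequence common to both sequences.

One common subsequence of length 11: C [1,2]; then C [2,3]; then T [4,4]; then A [5,5]; then G [6,6]; then T [8,7]; then A [9,8]; then A [10,9]; then A [12,10]; then T [13,11]; then G [14,12]. Since dp[14][12] = 11, nothing longer is possible.

11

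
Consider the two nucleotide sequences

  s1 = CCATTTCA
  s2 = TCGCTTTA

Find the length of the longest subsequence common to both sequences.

Let dp[i][j] be the LCS length of the first i bases of s1 and the first j bases of s2. dp[i][j] = dp[i-1][j-1]+1 when the i-th and j-th bases match, else max(dp[i-1][j], dp[i][j-1]).
    ·  T  C  G  C  T  T  T  A
 ·  0  0  0  0  0  0  0  0  0
 C  0  0  1  1  1  1  1  1  1
 C  0  0  1  1  2  2  2  2  2
 A  0  0  1  1  2  2  2  2  3
 T  0  1  1  1  2  3  3  3  3
 T  0  1  1  1  2  3  4  4  4
 T  0  1  1  1  2  3  4  5  5
 C  0  1  2  2  2  3  4  5  5
 A  0  1  2  2  2  3  4  5  6
dp[8][8] = 6. One LCS (by backtracking along matches): CCTTTA.

6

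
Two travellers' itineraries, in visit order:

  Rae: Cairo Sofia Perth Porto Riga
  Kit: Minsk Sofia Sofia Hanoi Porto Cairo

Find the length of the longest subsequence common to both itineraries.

Pick Sofia (Rae #2, Kit #3), then Porto (Rae #4, Kit #5); all 2 stops appear in both, in order. The LCS DP gives dp[5][6] = 2, so this is optimal.

2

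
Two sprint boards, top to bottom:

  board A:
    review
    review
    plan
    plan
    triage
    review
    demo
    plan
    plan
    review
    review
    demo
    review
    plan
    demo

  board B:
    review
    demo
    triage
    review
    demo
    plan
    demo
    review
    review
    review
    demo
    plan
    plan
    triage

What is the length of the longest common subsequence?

Taking review [1,1]; then triage [5,3]; then review [6,4]; then demo [7,5]; then plan [8,6]; then review [10,9]; then review [11,10]; then demo [12,11]; then plan [14,13] gives a common subsequence of length 9, and the DP table's final entry dp[15][14] is also 9, so no common subsequence is longer.

9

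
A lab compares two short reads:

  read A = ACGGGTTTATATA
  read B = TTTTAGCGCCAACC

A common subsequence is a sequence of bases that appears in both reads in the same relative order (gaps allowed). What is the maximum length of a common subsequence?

6

Pick T at read A[6]=read B[2]; then T at read A[7]=read B[3]; then T at read A[8]=read B[4]; then A at read A[9]=read B[5]; then A at read A[11]=read B[11]; then A at read A[13]=read B[12]; all 6 bases appear in both, in order. Since dp[13][14] = 6, nothing longer is possible.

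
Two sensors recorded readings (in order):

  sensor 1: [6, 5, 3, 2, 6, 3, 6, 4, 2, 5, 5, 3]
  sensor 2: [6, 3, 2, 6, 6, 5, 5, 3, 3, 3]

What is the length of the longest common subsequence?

8

Let dp[i][j] be the LCS length of the first i values of sensor 1 and the first j values of sensor 2. dp[i][j] = dp[i-1][j-1]+1 when the i-th and j-th values match, else max(dp[i-1][j], dp[i][j-1]).
    ·  6  3  2  6  6  5  5  3  3  3
 ·  0  0  0  0  0  0  0  0  0  0  0
 6  0  1  1  1  1  1  1  1  1  1  1
 5  0  1  1  1  1  1  2  2  2  2  2
 3  0  1  2  2  2  2  2  2  3  3  3
 2  0  1  2  3  3  3  3  3  3  3  3
 6  0  1  2  3  4  4  4  4  4  4  4
 3  0  1  2  3  4  4  4  4  5  5  5
 6  0  1  2  3  4  5  5  5  5  5  5
 4  0  1  2  3  4  5  5  5  5  5  5
 2  0  1  2  3  4  5  5  5  5  5  5
 5  0  1  2  3  4  5  6  6  6  6  6
 5  0  1  2  3  4  5  6  7  7  7  7
 3  0  1  2  3  4  5  6  7  8  8  8
dp[12][10] = 8. One LCS (by backtracking along matches): 6, 3, 2, 6, 6, 5, 5, 3.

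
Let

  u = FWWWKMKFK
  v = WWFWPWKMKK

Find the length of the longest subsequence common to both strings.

Let dp[i][j] be the LCS length of the first i characters of u and the first j characters of v. dp[i][j] = dp[i-1][j-1]+1 when the i-th and j-th characters match, else max(dp[i-1][j], dp[i][j-1]).
    ·  W  W  F  W  P  W  K  M  K  K
 ·  0  0  0  0  0  0  0  0  0  0  0
 F  0  0  0  1  1  1  1  1  1  1  1
 W  0  1  1  1  2  2  2  2  2  2  2
 W  0  1  2  2  2  2  3  3  3  3  3
 W  0  1  2  2  3  3  3  3  3  3  3
 K  0  1  2  2  3  3  3  4  4  4  4
 M  0  1  2  2  3  3  3  4  5  5  5
 K  0  1  2  2  3  3  3  4  5  6  6
 F  0  1  2  3  3  3  3  4  5  6  6
 K  0  1  2  3  3  3  3  4  5  6  7
dp[9][10] = 7. One LCS (by backtracking along matches): FWWKMKK.

7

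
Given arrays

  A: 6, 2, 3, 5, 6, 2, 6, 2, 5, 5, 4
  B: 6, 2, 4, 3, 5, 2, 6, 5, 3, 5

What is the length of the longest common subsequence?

One common subsequence of length 8: 6 at A[1]=B[1], then 2 at A[2]=B[2], then 3 at A[3]=B[4], then 5 at A[4]=B[5], then 2 at A[6]=B[6], then 6 at A[7]=B[7], then 5 at A[9]=B[8], then 5 at A[10]=B[10]. The LCS DP gives dp[11][10] = 8, so this is optimal.

8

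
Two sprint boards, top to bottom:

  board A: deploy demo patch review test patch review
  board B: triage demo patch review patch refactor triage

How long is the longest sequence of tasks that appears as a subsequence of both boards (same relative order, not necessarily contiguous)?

Pick demo at board A[2]=board B[2], then patch at board A[3]=board B[3], then review at board A[4]=board B[4], then patch at board A[6]=board B[5]; all 4 tasks appear in both, in order. dp[7][7] = 4 confirms this is the maximum.

4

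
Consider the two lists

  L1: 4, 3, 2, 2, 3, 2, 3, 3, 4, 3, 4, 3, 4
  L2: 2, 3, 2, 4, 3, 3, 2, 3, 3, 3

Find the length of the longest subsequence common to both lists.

7

Taking 4 [1,4], 3 [2,5], 3 [5,6], 2 [6,7], 3 [8,8], 3 [10,9], 3 [12,10] gives a common subsequence of length 7. dp[13][10] = 7 confirms this is the maximum.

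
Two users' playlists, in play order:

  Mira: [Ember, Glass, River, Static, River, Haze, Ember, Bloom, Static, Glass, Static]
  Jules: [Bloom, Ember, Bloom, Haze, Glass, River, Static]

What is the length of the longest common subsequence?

4

One common subsequence of length 4: Ember at Mira[1]=Jules[2]; then Glass at Mira[2]=Jules[5]; then River at Mira[5]=Jules[6]; then Static at Mira[11]=Jules[7]. Since dp[11][7] = 4, nothing longer is possible.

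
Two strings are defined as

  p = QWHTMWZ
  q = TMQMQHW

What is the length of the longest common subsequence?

Pick Q [1,5], H [3,6], W [6,7]; all 3 characters appear in both, in order, and the DP table's final entry dp[7][7] is also 3, so no common subsequence is longer.

3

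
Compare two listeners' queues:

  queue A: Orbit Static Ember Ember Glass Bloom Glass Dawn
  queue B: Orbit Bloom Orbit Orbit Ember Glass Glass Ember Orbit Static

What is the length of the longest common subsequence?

4

Pick Orbit (queue A #1, queue B #4), Ember (queue A #4, queue B #5), Glass (queue A #5, queue B #6), Glass (queue A #7, queue B #7); all 4 songs appear in both, in order. dp[8][10] = 4 confirms this is the maximum.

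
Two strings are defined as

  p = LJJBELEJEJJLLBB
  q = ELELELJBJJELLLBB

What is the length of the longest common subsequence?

11

Match L (p #1, q #2), E (p #5, q #3), L (p #6, q #4), E (p #7, q #5), J (p #8, q #7), J (p #10, q #9), J (p #11, q #10), L (p #12, q #13), L (p #13, q #14), B (p #14, q #15), B (p #15, q #16) — 11 characters in the same relative order in both. The LCS DP gives dp[15][16] = 11, so this is optimal.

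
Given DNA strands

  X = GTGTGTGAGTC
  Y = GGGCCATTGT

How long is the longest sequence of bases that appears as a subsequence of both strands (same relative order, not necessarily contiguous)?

Taking G [1,2]; then G [3,3]; then T [4,7]; then T [6,8]; then G [9,9]; then T [10,10] gives a common subsequence of length 6, and the DP table's final entry dp[11][10] is also 6, so no common subsequence is longer.

6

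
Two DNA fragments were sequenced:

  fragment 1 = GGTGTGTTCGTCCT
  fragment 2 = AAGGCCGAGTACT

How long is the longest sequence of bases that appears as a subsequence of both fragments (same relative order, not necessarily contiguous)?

Match G [1,3], then G [2,4], then G [4,7], then G [6,9], then T [7,10], then C [13,12], then T [14,13] — 7 bases in the same relative order in both. The LCS DP gives dp[14][13] = 7, so this is optimal.

7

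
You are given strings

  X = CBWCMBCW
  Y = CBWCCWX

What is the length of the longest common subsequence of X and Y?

6

Let dp[i][j] be the LCS length of the first i characters of X and the first j characters of Y. dp[i][j] = dp[i-1][j-1]+1 when the i-th and j-th characters match, else max(dp[i-1][j], dp[i][j-1]).
    ·  C  B  W  C  C  W  X
 ·  0  0  0  0  0  0  0  0
 C  0  1  1  1  1  1  1  1
 B  0  1  2  2  2  2  2  2
 W  0  1  2  3  3  3  3  3
 C  0  1  2  3  4  4  4  4
 M  0  1  2  3  4  4  4  4
 B  0  1  2  3  4  4  4  4
 C  0  1  2  3  4  5  5  5
 W  0  1  2  3  4  5  6  6
dp[8][7] = 6. One LCS (by backtracking along matches): CBWCCW.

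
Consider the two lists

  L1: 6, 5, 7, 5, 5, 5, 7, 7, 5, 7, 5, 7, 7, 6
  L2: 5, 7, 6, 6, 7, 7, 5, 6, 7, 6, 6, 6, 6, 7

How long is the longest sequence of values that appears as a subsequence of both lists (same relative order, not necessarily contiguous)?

7

One common subsequence of length 7: 5 (L1 #2, L2 #1) → 7 (L1 #3, L2 #2) → 7 (L1 #7, L2 #5) → 7 (L1 #8, L2 #6) → 5 (L1 #9, L2 #7) → 7 (L1 #10, L2 #9) → 7 (L1 #13, L2 #14). dp[14][14] = 7 confirms this is the maximum.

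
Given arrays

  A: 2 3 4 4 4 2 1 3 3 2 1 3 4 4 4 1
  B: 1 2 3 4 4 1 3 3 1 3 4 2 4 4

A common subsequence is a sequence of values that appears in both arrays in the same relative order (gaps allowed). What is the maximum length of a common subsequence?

12

Match 2 [1,2]; then 3 [2,3]; then 4 [4,4]; then 4 [5,5]; then 1 [7,6]; then 3 [8,7]; then 3 [9,8]; then 1 [11,9]; then 3 [12,10]; then 4 [13,11]; then 4 [14,13]; then 4 [15,14] — 12 values in the same relative order in both. dp[16][14] = 12 confirms this is the maximum.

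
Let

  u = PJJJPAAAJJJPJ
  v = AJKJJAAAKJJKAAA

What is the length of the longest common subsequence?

Taking J at u[2]=v[2], then J at u[3]=v[4], then J at u[4]=v[5], then A at u[6]=v[6], then A at u[7]=v[7], then A at u[8]=v[8], then J at u[9]=v[10], then J at u[10]=v[11] gives a common subsequence of length 8. Since dp[13][15] = 8, nothing longer is possible.

8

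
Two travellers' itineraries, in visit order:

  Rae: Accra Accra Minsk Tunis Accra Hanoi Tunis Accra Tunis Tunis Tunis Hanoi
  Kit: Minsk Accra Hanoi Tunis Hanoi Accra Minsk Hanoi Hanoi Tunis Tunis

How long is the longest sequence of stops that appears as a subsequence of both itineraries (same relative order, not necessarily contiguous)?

7

One common subsequence of length 7: Minsk [3,1], Accra [5,2], Hanoi [6,3], Tunis [7,4], Accra [8,6], Tunis [10,10], Tunis [11,11]. Since dp[12][11] = 7, nothing longer is possible.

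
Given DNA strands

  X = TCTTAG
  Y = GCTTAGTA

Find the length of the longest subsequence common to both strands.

5

Let dp[i][j] be the LCS length of the first i bases of X and the first j bases of Y. dp[i][j] = dp[i-1][j-1]+1 when the i-th and j-th bases match, else max(dp[i-1][j], dp[i][j-1]).
    ·  G  C  T  T  A  G  T  A
 ·  0  0  0  0  0  0  0  0  0
 T  0  0  0  1  1  1  1  1  1
 C  0  0  1  1  1  1  1  1  1
 T  0  0  1  2  2  2  2  2  2
 T  0  0  1  2  3  3  3  3  3
 A  0  0  1  2  3  4  4  4  4
 G  0  1  1  2  3  4  5  5  5
dp[6][8] = 5. One LCS (by backtracking along matches): CTTAG.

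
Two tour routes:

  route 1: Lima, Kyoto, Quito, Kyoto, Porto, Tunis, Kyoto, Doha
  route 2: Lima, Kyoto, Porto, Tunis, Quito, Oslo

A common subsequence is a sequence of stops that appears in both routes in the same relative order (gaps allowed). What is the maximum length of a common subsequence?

4

Match Lima (route 1 #1, route 2 #1), then Kyoto (route 1 #4, route 2 #2), then Porto (route 1 #5, route 2 #3), then Tunis (route 1 #6, route 2 #4) — 4 stops in the same relative order in both. dp[8][6] = 4 confirms this is the maximum.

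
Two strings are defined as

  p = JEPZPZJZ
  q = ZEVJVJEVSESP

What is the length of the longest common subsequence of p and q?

Let dp[i][j] be the LCS length of the first i characters of p and the first j characters of q. dp[i][j] = dp[i-1][j-1]+1 when the i-th and j-th characters match, else max(dp[i-1][j], dp[i][j-1]).
    ·  Z  E  V  J  V  J  E  V  S  E  S  P
 ·  0  0  0  0  0  0  0  0  0  0  0  0  0
 J  0  0  0  0  1  1  1  1  1  1  1  1  1
 E  0  0  1  1  1  1  1  2  2  2  2  2  2
 P  0  0  1  1  1  1  1  2  2  2  2  2  3
 Z  0  1  1  1  1  1  1  2  2  2  2  2  3
 P  0  1  1  1  1  1  1  2  2  2  2  2  3
 Z  0  1  1  1  1  1  1  2  2  2  2  2  3
 J  0  1  1  1  2  2  2  2  2  2  2  2  3
 Z  0  1  1  1  2  2  2  2  2  2  2  2  3
dp[8][12] = 3. One LCS (by backtracking along matches): JEP.

3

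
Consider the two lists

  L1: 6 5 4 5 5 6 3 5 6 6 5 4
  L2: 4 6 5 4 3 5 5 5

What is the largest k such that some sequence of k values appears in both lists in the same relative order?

6

Let dp[i][j] be the LCS length of the first i values of L1 and the first j values of L2. dp[i][j] = dp[i-1][j-1]+1 when the i-th and j-th values match, else max(dp[i-1][j], dp[i][j-1]).
    ·  4  6  5  4  3  5  5  5
 ·  0  0  0  0  0  0  0  0  0
 6  0  0  1  1  1  1  1  1  1
 5  0  0  1  2  2  2  2  2  2
 4  0  1  1  2  3  3  3  3  3
 5  0  1  1  2  3  3  4  4  4
 5  0  1  1  2  3  3  4  5  5
 6  0  1  2  2  3  3  4  5  5
 3  0  1  2  2  3  4  4  5  5
 5  0  1  2  3  3  4  5  5  6
 6  0  1  2  3  3  4  5  5  6
 6  0  1  2  3  3  4  5  5  6
 5  0  1  2  3  3  4  5  6  6
 4  0  1  2  3  4  4  5  6  6
dp[12][8] = 6. One LCS (by backtracking along matches): 6, 5, 4, 5, 5, 5.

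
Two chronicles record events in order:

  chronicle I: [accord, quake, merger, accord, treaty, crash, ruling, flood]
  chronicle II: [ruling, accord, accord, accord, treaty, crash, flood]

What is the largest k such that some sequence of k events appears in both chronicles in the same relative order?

Pick accord at chronicle I[1]=chronicle II[3], accord at chronicle I[4]=chronicle II[4], treaty at chronicle I[5]=chronicle II[5], crash at chronicle I[6]=chronicle II[6], flood at chronicle I[8]=chronicle II[7]; all 5 events appear in both, in order. dp[8][7] = 5 confirms this is the maximum.

5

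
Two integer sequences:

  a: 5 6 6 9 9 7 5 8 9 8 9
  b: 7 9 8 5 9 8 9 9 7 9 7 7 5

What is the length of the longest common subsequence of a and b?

Let dp[i][j] be the LCS length of the first i values of a and the first j values of b. dp[i][j] = dp[i-1][j-1]+1 when the i-th and j-th values match, else max(dp[i-1][j], dp[i][j-1]).
    ·  7  9  8  5  9  8  9  9  7  9  7  7  5
 ·  0  0  0  0  0  0  0  0  0  0  0  0  0  0
 5  0  0  0  0  1  1  1  1  1  1  1  1  1  1
 6  0  0  0  0  1  1  1  1  1  1  1  1  1  1
 6  0  0  0  0  1  1  1  1  1  1  1  1  1  1
 9  0  0  1  1  1  2  2  2  2  2  2  2  2  2
 9  0  0  1  1  1  2  2  3  3  3  3  3  3  3
 7  0  1  1  1  1  2  2  3  3  4  4  4  4  4
 5  0  1  1  1  2  2  2  3  3  4  4  4  4  5
 8  0  1  1  2  2  2  3  3  3  4  4  4  4  5
 9  0  1  2  2  2  3  3  4  4  4  5  5  5  5
 8  0  1  2  3  3  3  4  4  4  4  5  5  5  5
 9  0  1  2  3  3  4  4  5  5  5  5  5  5  5
dp[11][13] = 5. One LCS (by backtracking along matches): 5, 9, 9, 7, 5.

5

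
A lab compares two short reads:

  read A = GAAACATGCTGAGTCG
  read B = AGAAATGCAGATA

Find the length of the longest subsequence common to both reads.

10

Match G at read A[1]=read B[2], A at read A[3]=read B[3], A at read A[4]=read B[4], A at read A[6]=read B[5], T at read A[7]=read B[6], G at read A[8]=read B[7], C at read A[9]=read B[8], G at read A[11]=read B[10], A at read A[12]=read B[11], T at read A[14]=read B[12] — 10 bases in the same relative order in both. Since dp[16][13] = 10, nothing longer is possible.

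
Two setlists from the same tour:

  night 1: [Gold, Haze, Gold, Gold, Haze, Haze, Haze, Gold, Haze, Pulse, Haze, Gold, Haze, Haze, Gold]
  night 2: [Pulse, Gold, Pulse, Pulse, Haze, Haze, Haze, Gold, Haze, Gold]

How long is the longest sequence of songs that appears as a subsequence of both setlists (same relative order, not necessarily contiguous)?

7

One common subsequence of length 7: Gold at night 1[1]=night 2[2], then Haze at night 1[7]=night 2[5], then Haze at night 1[9]=night 2[6], then Haze at night 1[11]=night 2[7], then Gold at night 1[12]=night 2[8], then Haze at night 1[14]=night 2[9], then Gold at night 1[15]=night 2[10], and the DP table's final entry dp[15][10] is also 7, so no common subsequence is longer.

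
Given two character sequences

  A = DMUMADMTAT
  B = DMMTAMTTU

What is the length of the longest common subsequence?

Taking D [1,1], M [2,2], M [4,3], A [5,5], M [7,6], T [8,7], T [10,8] gives a common subsequence of length 7, and the DP table's final entry dp[10][9] is also 7, so no common subsequence is longer.

7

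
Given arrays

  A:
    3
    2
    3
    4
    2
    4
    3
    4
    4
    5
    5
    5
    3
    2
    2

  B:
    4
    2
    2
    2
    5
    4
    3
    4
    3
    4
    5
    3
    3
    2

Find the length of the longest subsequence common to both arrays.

9

Pick 2 (A #2, B #3), then 2 (A #5, B #4), then 4 (A #6, B #6), then 3 (A #7, B #7), then 4 (A #8, B #8), then 4 (A #9, B #10), then 5 (A #10, B #11), then 3 (A #13, B #13), then 2 (A #15, B #14); all 9 values appear in both, in order. dp[15][14] = 9 confirms this is the maximum.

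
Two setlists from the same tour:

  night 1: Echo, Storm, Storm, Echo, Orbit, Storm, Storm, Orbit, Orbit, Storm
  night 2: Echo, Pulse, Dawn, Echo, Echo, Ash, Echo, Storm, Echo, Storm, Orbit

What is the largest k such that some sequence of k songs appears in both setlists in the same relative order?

Pick Echo [1,7]; then Storm [3,8]; then Echo [4,9]; then Storm [7,10]; then Orbit [9,11]; all 5 songs appear in both, in order, and the DP table's final entry dp[10][11] is also 5, so no common subsequence is longer.

5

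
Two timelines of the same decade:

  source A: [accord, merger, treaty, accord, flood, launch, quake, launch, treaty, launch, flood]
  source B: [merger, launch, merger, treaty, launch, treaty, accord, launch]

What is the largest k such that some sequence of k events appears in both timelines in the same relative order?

Match merger at source A[2]=source B[3]; then treaty at source A[3]=source B[4]; then launch at source A[8]=source B[5]; then treaty at source A[9]=source B[6]; then launch at source A[10]=source B[8] — 5 events in the same relative order in both. dp[11][8] = 5 confirms this is the maximum.

5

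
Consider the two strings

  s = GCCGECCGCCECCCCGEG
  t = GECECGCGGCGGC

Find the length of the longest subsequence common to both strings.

Pick G [1,1] → C [2,3] → C [3,5] → G [4,6] → C [6,7] → G [8,9] → C [15,10] → G [16,11] → G [18,12]; all 9 characters appear in both, in order, and the DP table's final entry dp[18][13] is also 9, so no common subsequence is longer.

9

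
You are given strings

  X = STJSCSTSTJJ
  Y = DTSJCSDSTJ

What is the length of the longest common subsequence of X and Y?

Match S (X #1, Y #3), J (X #3, Y #4), C (X #5, Y #5), S (X #6, Y #6), S (X #8, Y #8), T (X #9, Y #9), J (X #11, Y #10) — 7 characters in the same relative order in both. dp[11][10] = 7 confirms this is the maximum.

7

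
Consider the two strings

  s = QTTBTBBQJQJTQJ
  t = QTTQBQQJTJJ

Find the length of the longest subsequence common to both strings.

9

Match Q at s[1]=t[1], then T at s[2]=t[2], then T at s[3]=t[3], then B at s[7]=t[5], then Q at s[8]=t[6], then Q at s[10]=t[7], then J at s[11]=t[8], then T at s[12]=t[9], then J at s[14]=t[11] — 9 characters in the same relative order in both, and the DP table's final entry dp[14][11] is also 9, so no common subsequence is longer.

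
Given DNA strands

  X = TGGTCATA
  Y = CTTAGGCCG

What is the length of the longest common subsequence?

Let dp[i][j] be the LCS length of the first i bases of X and the first j bases of Y. dp[i][j] = dp[i-1][j-1]+1 when the i-th and j-th bases match, else max(dp[i-1][j], dp[i][j-1]).
    ·  C  T  T  A  G  G  C  C  G
 ·  0  0  0  0  0  0  0  0  0  0
 T  0  0  1  1  1  1  1  1  1  1
 G  0  0  1  1  1  2  2  2  2  2
 G  0  0  1  1  1  2  3  3  3  3
 T  0  0  1  2  2  2  3  3  3  3
 C  0  1  1  2  2  2  3  4  4  4
 A  0  1  1  2  3  3  3  4  4  4
 T  0  1  2  2  3  3  3  4  4  4
 A  0  1  2  2  3  3  3  4  4  4
dp[8][9] = 4. One LCS (by backtracking along matches): TGGC.

4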